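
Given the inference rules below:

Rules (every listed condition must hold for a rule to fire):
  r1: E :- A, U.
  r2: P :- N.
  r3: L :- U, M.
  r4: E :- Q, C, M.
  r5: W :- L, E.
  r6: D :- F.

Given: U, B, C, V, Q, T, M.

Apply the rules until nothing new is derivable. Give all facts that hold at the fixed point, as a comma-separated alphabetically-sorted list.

Round 1 fires r3, r4, giving L, E.
Round 2 fires r5, giving W.

B, C, E, L, M, Q, T, U, V, W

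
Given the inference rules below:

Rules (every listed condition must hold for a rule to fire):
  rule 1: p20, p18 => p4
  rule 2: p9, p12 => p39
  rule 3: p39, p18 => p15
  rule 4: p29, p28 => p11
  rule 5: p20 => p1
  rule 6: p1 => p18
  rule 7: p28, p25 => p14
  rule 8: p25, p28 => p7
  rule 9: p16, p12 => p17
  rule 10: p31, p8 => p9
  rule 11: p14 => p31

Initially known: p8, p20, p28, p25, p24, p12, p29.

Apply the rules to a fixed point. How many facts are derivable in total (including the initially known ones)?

[1] rule 4 [p29, p28 => p11]; rule 5 [p20 => p1]; rule 7 [p28, p25 => p14]; rule 8 [p25, p28 => p7]. ⇒ new: p11, p1, p14, p7.
[2] rule 6 [p1 => p18]; rule 11 [p14 => p31]. ⇒ new: p18, p31.
[3] rule 1 [p20, p18 => p4]; rule 10 [p31, p8 => p9]. ⇒ new: p4, p9.
[4] rule 2 [p9, p12 => p39]. ⇒ new: p39.
[5] rule 3 [p39, p18 => p15]. ⇒ new: p15.
Closure: {p1, p11, p12, p14, p15, p18, p20, p24, p25, p28, p29, p31, p39, p4, p7, p8, p9} — 17 facts.

17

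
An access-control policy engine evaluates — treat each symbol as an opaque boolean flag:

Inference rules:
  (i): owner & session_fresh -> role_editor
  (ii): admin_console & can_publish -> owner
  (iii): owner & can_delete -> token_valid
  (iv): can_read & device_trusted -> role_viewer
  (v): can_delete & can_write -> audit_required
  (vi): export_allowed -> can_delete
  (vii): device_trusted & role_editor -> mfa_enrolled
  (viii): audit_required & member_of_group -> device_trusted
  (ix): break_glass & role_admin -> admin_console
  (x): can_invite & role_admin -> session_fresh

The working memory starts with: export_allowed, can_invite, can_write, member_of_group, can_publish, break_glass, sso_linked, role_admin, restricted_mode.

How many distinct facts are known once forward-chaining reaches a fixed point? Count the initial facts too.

[1] (vi) [export_allowed -> can_delete]; (ix) [break_glass & role_admin -> admin_console]; (x) [can_invite & role_admin -> session_fresh]. ⇒ new: can_delete, admin_console, session_fresh.
[2] (ii) [admin_console & can_publish -> owner]; (v) [can_delete & can_write -> audit_required]. ⇒ new: owner, audit_required.
[3] (i) [owner & session_fresh -> role_editor]; (iii) [owner & can_delete -> token_valid]; (viii) [audit_required & member_of_group -> device_trusted]. ⇒ new: role_editor, token_valid, device_trusted.
[4] (vii) [device_trusted & role_editor -> mfa_enrolled]. ⇒ new: mfa_enrolled.
Closure: {admin_console, audit_required, break_glass, can_delete, can_invite, can_publish, can_write, device_trusted, export_allowed, member_of_group, mfa_enrolled, owner, restricted_mode, role_admin, role_editor, session_fresh, sso_linked, token_valid} — 18 facts.

18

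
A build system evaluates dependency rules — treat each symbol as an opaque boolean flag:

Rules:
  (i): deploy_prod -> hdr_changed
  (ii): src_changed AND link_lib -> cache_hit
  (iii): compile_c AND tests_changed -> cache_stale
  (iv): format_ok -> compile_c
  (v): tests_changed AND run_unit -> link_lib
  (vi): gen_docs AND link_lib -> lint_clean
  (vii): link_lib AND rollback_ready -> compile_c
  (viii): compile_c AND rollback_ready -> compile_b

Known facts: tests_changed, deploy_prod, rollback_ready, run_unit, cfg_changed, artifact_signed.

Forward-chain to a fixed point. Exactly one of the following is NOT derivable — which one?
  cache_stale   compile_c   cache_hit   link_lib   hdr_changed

cache_hit

[1] (i) [deploy_prod -> hdr_changed]; (v) [tests_changed AND run_unit -> link_lib]. ⇒ new: hdr_changed, link_lib.
[2] (vii) [link_lib AND rollback_ready -> compile_c]. ⇒ new: compile_c.
[3] (iii) [compile_c AND tests_changed -> cache_stale]; (viii) [compile_c AND rollback_ready -> compile_b]. ⇒ new: cache_stale, compile_b.
Derived: compile_c (round 2), hdr_changed (round 1), cache_stale (round 3), link_lib (round 1). cache_hit never appears in any round.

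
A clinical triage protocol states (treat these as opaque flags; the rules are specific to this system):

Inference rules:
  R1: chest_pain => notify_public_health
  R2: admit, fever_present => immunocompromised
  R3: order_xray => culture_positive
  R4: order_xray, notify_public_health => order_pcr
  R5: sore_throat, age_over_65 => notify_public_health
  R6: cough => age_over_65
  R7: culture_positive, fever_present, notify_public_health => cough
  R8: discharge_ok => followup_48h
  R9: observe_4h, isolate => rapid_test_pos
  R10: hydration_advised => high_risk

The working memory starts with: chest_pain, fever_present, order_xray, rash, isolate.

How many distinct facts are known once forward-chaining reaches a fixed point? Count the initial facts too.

Round 1 fires R1, R3, giving notify_public_health, culture_positive.
Round 2 fires R4, R7, giving order_pcr, cough.
Round 3 fires R6, giving age_over_65.
Closure: {age_over_65, chest_pain, cough, culture_positive, fever_present, isolate, notify_public_health, order_pcr, order_xray, rash} — 10 facts.

10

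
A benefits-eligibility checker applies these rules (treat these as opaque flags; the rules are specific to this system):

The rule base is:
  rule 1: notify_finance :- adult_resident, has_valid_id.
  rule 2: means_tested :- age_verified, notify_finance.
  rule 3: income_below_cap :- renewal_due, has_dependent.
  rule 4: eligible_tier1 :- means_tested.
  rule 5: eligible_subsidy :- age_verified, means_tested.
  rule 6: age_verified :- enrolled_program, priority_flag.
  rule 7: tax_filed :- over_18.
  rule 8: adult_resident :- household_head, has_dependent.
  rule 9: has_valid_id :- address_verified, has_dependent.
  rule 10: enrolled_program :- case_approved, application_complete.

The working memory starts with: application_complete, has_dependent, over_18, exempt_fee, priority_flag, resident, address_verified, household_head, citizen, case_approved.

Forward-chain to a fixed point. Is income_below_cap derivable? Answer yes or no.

Round 1 — rule 7, rule 8, rule 9, rule 10, derive tax_filed, adult_resident, has_valid_id, enrolled_program.
Round 2 — rule 1, rule 6, derive notify_finance, age_verified.
Round 3 — rule 2, derive means_tested.
Round 4 — rule 4, rule 5, derive eligible_tier1, eligible_subsidy.
Fixed point reached. income_below_cap is concluded only by rule 3; rule 3 needs renewal_due (never derived).

no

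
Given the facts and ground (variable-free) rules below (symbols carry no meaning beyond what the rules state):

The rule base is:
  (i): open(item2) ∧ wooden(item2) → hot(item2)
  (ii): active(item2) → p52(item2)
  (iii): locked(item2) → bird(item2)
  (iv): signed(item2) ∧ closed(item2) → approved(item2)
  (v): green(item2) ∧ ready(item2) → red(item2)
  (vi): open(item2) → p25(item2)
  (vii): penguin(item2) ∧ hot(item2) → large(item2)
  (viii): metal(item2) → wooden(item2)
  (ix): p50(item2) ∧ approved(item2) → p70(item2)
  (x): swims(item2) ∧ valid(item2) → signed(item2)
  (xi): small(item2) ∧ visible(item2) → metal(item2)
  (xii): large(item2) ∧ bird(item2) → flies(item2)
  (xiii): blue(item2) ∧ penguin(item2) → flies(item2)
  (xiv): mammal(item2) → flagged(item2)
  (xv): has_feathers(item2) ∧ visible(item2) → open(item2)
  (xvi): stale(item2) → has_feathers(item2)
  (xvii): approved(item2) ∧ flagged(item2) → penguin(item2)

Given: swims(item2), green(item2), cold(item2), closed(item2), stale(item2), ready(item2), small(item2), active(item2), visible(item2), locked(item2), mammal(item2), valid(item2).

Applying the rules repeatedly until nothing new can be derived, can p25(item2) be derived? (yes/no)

yes

Round 1: (ii) [active(item2) → p52(item2)]; (iii) [locked(item2) → bird(item2)]; (v) [green(item2) ∧ ready(item2) → red(item2)]; (x) [swims(item2) ∧ valid(item2) → signed(item2)]; (xi) [small(item2) ∧ visible(item2) → metal(item2)]; (xiv) [mammal(item2) → flagged(item2)]; (xvi) [stale(item2) → has_feathers(item2)]. New: p52(item2), bird(item2), red(item2), signed(item2), metal(item2), flagged(item2), has_feathers(item2).
Round 2: (iv) [signed(item2) ∧ closed(item2) → approved(item2)]; (viii) [metal(item2) → wooden(item2)]; (xv) [has_feathers(item2) ∧ visible(item2) → open(item2)]. New: approved(item2), wooden(item2), open(item2).
Round 3: (i) [open(item2) ∧ wooden(item2) → hot(item2)]; (vi) [open(item2) → p25(item2)]; (xvii) [approved(item2) ∧ flagged(item2) → penguin(item2)]. New: hot(item2), p25(item2), penguin(item2).
Round 4: (vii) [penguin(item2) ∧ hot(item2) → large(item2)]. New: large(item2).
Round 5: (xii) [large(item2) ∧ bird(item2) → flies(item2)]. New: flies(item2).
p25(item2) appears in round 3, so it is derivable.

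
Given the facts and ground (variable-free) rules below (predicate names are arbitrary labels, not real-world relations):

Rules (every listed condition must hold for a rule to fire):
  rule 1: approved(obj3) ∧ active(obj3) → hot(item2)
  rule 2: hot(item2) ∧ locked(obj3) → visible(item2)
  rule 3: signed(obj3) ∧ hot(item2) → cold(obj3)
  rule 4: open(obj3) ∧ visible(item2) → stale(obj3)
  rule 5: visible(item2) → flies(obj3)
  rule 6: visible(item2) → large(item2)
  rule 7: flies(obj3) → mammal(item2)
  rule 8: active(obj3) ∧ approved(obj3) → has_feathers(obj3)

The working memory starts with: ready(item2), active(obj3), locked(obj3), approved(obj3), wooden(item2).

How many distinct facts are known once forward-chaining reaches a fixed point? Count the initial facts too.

11

Round 1: rule 1 [approved(obj3) ∧ active(obj3) → hot(item2)]; rule 8 [active(obj3) ∧ approved(obj3) → has_feathers(obj3)]. New: hot(item2), has_feathers(obj3).
Round 2: rule 2 [hot(item2) ∧ locked(obj3) → visible(item2)]. New: visible(item2).
Round 3: rule 5 [visible(item2) → flies(obj3)]; rule 6 [visible(item2) → large(item2)]. New: flies(obj3), large(item2).
Round 4: rule 7 [flies(obj3) → mammal(item2)]. New: mammal(item2).
Closure: {active(obj3), approved(obj3), flies(obj3), has_feathers(obj3), hot(item2), large(item2), locked(obj3), mammal(item2), ready(item2), visible(item2), wooden(item2)} — 11 facts.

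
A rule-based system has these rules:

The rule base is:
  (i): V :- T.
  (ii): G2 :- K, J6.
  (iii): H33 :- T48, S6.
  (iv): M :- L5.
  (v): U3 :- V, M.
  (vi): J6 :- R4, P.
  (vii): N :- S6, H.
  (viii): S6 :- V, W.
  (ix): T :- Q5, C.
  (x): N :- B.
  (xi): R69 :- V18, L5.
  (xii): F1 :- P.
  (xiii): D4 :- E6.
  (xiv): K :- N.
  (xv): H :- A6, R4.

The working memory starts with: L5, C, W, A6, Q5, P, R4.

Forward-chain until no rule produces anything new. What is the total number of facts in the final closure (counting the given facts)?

18

[1] (iv) [M :- L5.]; (vi) [J6 :- R4, P.]; (ix) [T :- Q5, C.]; (xii) [F1 :- P.]; (xv) [H :- A6, R4.]. ⇒ new: M, J6, T, F1, H.
[2] (i) [V :- T.]. ⇒ new: V.
[3] (v) [U3 :- V, M.]; (viii) [S6 :- V, W.]. ⇒ new: U3, S6.
[4] (vii) [N :- S6, H.]. ⇒ new: N.
[5] (xiv) [K :- N.]. ⇒ new: K.
[6] (ii) [G2 :- K, J6.]. ⇒ new: G2.
Closure: {A6, C, F1, G2, H, J6, K, L5, M, N, P, Q5, R4, S6, T, U3, V, W} — 18 facts.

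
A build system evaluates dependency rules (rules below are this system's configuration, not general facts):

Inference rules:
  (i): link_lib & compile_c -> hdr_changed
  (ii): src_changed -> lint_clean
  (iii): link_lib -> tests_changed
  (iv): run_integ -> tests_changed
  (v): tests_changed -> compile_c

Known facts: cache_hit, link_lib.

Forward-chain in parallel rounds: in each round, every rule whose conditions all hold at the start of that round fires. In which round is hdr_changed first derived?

[1] (iii) [link_lib -> tests_changed]. ⇒ new: tests_changed.
[2] (v) [tests_changed -> compile_c]. ⇒ new: compile_c.
[3] (i) [link_lib & compile_c -> hdr_changed]. ⇒ new: hdr_changed.
hdr_changed first appears in round 3.

3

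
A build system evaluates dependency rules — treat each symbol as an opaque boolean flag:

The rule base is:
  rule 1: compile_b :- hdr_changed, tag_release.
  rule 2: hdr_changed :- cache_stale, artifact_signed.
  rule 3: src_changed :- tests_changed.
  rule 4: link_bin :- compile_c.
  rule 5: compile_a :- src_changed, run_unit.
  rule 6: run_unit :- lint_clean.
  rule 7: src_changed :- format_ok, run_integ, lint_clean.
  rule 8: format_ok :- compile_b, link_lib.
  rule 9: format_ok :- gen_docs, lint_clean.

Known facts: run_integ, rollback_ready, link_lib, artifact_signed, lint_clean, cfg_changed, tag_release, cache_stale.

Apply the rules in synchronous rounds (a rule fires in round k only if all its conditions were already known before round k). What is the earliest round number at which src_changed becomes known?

Round 1 — rule 2, rule 6, derive hdr_changed, run_unit.
Round 2 — rule 1, derive compile_b.
Round 3 — rule 8, derive format_ok.
Round 4 — rule 7, derive src_changed.
src_changed first appears in round 4.

4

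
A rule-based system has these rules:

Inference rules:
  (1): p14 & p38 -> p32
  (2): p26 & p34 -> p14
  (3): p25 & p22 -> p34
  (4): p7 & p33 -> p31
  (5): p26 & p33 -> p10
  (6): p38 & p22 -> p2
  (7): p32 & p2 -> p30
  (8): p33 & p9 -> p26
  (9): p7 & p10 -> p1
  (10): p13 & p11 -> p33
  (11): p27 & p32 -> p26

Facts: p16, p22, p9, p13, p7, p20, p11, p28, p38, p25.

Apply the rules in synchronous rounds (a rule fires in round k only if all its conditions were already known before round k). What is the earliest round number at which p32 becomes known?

[1] (3) [p25 & p22 -> p34]; (6) [p38 & p22 -> p2]; (10) [p13 & p11 -> p33]. ⇒ new: p34, p2, p33.
[2] (4) [p7 & p33 -> p31]; (8) [p33 & p9 -> p26]. ⇒ new: p31, p26.
[3] (2) [p26 & p34 -> p14]; (5) [p26 & p33 -> p10]. ⇒ new: p14, p10.
[4] (1) [p14 & p38 -> p32]; (9) [p7 & p10 -> p1]. ⇒ new: p32, p1.
p32 first appears in round 4.

4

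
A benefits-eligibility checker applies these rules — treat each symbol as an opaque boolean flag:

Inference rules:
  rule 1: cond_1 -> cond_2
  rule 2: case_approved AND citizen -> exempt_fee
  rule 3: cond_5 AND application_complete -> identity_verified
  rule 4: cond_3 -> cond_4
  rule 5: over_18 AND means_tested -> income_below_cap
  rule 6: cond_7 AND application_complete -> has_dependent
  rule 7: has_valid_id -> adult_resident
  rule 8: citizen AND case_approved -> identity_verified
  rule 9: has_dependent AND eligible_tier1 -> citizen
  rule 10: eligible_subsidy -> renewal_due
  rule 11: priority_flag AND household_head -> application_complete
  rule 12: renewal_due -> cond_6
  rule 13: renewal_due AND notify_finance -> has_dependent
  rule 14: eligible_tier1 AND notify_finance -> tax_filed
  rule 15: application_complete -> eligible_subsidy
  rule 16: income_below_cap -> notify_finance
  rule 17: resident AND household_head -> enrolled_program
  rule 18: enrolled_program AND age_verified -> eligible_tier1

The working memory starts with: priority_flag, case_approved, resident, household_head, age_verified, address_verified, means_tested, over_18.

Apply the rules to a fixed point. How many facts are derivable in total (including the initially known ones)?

[1] rule 5 [over_18 AND means_tested -> income_below_cap]; rule 11 [priority_flag AND household_head -> application_complete]; rule 17 [resident AND household_head -> enrolled_program]. ⇒ new: income_below_cap, application_complete, enrolled_program.
[2] rule 15 [application_complete -> eligible_subsidy]; rule 16 [income_below_cap -> notify_finance]; rule 18 [enrolled_program AND age_verified -> eligible_tier1]. ⇒ new: eligible_subsidy, notify_finance, eligible_tier1.
[3] rule 10 [eligible_subsidy -> renewal_due]; rule 14 [eligible_tier1 AND notify_finance -> tax_filed]. ⇒ new: renewal_due, tax_filed.
[4] rule 12 [renewal_due -> cond_6]; rule 13 [renewal_due AND notify_finance -> has_dependent]. ⇒ new: cond_6, has_dependent.
[5] rule 9 [has_dependent AND eligible_tier1 -> citizen]. ⇒ new: citizen.
[6] rule 2 [case_approved AND citizen -> exempt_fee]; rule 8 [citizen AND case_approved -> identity_verified]. ⇒ new: exempt_fee, identity_verified.
Closure: {address_verified, age_verified, application_complete, case_approved, citizen, cond_6, eligible_subsidy, eligible_tier1, enrolled_program, exempt_fee, has_dependent, household_head, identity_verified, income_below_cap, means_tested, notify_finance, over_18, priority_flag, renewal_due, resident, tax_filed} — 21 facts.

21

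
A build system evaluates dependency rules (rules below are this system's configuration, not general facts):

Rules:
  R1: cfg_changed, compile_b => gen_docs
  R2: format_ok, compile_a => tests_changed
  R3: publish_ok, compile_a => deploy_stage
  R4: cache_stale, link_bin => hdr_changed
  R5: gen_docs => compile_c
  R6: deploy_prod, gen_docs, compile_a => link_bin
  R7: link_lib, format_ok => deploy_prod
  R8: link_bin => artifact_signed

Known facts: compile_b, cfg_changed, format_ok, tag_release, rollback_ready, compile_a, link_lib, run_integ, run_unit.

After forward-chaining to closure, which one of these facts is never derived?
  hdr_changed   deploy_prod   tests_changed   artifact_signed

hdr_changed

Round 1: R1 [cfg_changed, compile_b => gen_docs]; R2 [format_ok, compile_a => tests_changed]; R7 [link_lib, format_ok => deploy_prod]. Adds gen_docs, tests_changed, deploy_prod.
Round 2: R5 [gen_docs => compile_c]; R6 [deploy_prod, gen_docs, compile_a => link_bin]. Adds compile_c, link_bin.
Round 3: R8 [link_bin => artifact_signed]. Adds artifact_signed.
Derived: artifact_signed (round 3), deploy_prod (round 1), tests_changed (round 1). hdr_changed never appears in any round.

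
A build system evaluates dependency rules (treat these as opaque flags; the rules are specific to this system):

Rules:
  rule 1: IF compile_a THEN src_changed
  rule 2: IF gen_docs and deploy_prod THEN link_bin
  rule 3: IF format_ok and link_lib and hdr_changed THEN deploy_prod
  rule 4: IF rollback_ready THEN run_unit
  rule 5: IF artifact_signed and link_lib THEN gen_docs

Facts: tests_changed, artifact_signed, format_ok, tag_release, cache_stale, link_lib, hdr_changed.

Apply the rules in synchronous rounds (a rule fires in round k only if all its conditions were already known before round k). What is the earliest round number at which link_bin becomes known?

2

Round 1: rule 3 [IF format_ok and link_lib and hdr_changed THEN deploy_prod]; rule 5 [IF artifact_signed and link_lib THEN gen_docs]. Adds deploy_prod, gen_docs.
Round 2: rule 2 [IF gen_docs and deploy_prod THEN link_bin]. Adds link_bin.
link_bin first appears in round 2.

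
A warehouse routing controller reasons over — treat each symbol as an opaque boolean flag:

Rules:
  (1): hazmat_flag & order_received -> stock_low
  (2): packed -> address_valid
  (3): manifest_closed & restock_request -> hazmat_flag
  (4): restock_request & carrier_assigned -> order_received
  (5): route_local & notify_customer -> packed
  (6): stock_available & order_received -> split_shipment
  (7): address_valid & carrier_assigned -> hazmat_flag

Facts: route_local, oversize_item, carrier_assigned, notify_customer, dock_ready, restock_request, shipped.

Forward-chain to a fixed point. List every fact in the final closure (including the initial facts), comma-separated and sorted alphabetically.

Round 1 fires (4), (5), giving order_received, packed.
Round 2 fires (2), giving address_valid.
Round 3 fires (7), giving hazmat_flag.
Round 4 fires (1), giving stock_low.

address_valid, carrier_assigned, dock_ready, hazmat_flag, notify_customer, order_received, oversize_item, packed, restock_request, route_local, shipped, stock_low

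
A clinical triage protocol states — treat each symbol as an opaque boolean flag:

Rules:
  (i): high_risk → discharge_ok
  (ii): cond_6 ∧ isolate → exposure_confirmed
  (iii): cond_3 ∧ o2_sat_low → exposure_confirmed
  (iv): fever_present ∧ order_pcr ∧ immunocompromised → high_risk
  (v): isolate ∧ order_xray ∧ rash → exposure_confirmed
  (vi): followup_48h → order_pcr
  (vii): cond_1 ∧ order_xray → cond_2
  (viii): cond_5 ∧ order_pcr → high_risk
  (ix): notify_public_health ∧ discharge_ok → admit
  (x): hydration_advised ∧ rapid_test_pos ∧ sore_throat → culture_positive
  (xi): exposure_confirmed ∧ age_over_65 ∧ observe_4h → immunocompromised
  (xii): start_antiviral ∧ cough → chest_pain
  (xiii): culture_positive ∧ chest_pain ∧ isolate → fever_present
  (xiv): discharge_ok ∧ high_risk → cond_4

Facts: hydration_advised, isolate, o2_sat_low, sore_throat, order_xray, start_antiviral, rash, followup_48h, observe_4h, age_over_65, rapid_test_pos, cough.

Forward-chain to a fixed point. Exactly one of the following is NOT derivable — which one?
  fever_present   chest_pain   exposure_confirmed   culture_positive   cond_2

Round 1: (v) [isolate ∧ order_xray ∧ rash → exposure_confirmed]; (vi) [followup_48h → order_pcr]; (x) [hydration_advised ∧ rapid_test_pos ∧ sore_throat → culture_positive]; (xii) [start_antiviral ∧ cough → chest_pain]. Adds exposure_confirmed, order_pcr, culture_positive, chest_pain.
Round 2: (xi) [exposure_confirmed ∧ age_over_65 ∧ observe_4h → immunocompromised]; (xiii) [culture_positive ∧ chest_pain ∧ isolate → fever_present]. Adds immunocompromised, fever_present.
Round 3: (iv) [fever_present ∧ order_pcr ∧ immunocompromised → high_risk]. Adds high_risk.
Round 4: (i) [high_risk → discharge_ok]. Adds discharge_ok.
Round 5: (xiv) [discharge_ok ∧ high_risk → cond_4]. Adds cond_4.
Derived: chest_pain (round 1), fever_present (round 2), exposure_confirmed (round 1), culture_positive (round 1). cond_2 never appears in any round.

cond_2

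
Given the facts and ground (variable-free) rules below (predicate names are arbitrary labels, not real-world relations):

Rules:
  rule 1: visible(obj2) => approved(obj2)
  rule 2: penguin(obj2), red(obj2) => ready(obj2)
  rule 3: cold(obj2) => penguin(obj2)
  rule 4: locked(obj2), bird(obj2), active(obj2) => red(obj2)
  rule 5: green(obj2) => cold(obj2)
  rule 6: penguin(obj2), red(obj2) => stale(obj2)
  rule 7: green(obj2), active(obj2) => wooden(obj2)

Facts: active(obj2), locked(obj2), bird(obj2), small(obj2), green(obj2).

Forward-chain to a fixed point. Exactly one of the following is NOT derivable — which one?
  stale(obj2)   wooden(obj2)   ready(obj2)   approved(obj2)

approved(obj2)

Round 1: rule 4 [locked(obj2), bird(obj2), active(obj2) => red(obj2)]; rule 5 [green(obj2) => cold(obj2)]; rule 7 [green(obj2), active(obj2) => wooden(obj2)]. New: red(obj2), cold(obj2), wooden(obj2).
Round 2: rule 3 [cold(obj2) => penguin(obj2)]. New: penguin(obj2).
Round 3: rule 2 [penguin(obj2), red(obj2) => ready(obj2)]; rule 6 [penguin(obj2), red(obj2) => stale(obj2)]. New: ready(obj2), stale(obj2).
Derived: wooden(obj2) (round 1), ready(obj2) (round 3), stale(obj2) (round 3). approved(obj2) never appears in any round.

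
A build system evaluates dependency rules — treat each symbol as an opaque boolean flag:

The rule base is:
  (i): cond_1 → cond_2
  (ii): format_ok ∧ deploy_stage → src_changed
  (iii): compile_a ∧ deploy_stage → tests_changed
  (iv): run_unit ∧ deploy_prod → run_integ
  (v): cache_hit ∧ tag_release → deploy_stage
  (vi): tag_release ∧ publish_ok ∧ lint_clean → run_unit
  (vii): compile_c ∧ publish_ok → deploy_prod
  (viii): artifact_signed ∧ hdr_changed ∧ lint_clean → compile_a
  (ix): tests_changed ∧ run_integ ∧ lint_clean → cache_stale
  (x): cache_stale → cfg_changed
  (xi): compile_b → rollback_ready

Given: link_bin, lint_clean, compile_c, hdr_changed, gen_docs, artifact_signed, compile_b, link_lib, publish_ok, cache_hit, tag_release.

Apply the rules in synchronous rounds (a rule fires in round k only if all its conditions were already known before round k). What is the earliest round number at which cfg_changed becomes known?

Round 1: (v) [cache_hit ∧ tag_release → deploy_stage]; (vi) [tag_release ∧ publish_ok ∧ lint_clean → run_unit]; (vii) [compile_c ∧ publish_ok → deploy_prod]; (viii) [artifact_signed ∧ hdr_changed ∧ lint_clean → compile_a]; (xi) [compile_b → rollback_ready]. New: deploy_stage, run_unit, deploy_prod, compile_a, rollback_ready.
Round 2: (iii) [compile_a ∧ deploy_stage → tests_changed]; (iv) [run_unit ∧ deploy_prod → run_integ]. New: tests_changed, run_integ.
Round 3: (ix) [tests_changed ∧ run_integ ∧ lint_clean → cache_stale]. New: cache_stale.
Round 4: (x) [cache_stale → cfg_changed]. New: cfg_changed.
cfg_changed first appears in round 4.

4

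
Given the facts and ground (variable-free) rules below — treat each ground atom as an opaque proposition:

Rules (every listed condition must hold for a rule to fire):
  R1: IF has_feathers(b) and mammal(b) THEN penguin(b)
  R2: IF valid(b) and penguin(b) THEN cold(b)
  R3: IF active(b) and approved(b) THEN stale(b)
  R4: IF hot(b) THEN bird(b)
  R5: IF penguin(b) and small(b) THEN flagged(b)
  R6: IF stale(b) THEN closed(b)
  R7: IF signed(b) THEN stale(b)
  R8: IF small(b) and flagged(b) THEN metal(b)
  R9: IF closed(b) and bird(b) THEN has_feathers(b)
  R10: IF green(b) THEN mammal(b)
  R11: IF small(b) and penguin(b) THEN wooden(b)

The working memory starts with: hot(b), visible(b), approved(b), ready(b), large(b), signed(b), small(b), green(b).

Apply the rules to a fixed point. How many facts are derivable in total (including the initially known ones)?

Round 1 — R4, R7, R10, derive bird(b), stale(b), mammal(b).
Round 2 — R6, derive closed(b).
Round 3 — R9, derive has_feathers(b).
Round 4 — R1, derive penguin(b).
Round 5 — R5, R11, derive flagged(b), wooden(b).
Round 6 — R8, derive metal(b).
Closure: {approved(b), bird(b), closed(b), flagged(b), green(b), has_feathers(b), hot(b), large(b), mammal(b), metal(b), penguin(b), ready(b), signed(b), small(b), stale(b), visible(b), wooden(b)} — 17 facts.

17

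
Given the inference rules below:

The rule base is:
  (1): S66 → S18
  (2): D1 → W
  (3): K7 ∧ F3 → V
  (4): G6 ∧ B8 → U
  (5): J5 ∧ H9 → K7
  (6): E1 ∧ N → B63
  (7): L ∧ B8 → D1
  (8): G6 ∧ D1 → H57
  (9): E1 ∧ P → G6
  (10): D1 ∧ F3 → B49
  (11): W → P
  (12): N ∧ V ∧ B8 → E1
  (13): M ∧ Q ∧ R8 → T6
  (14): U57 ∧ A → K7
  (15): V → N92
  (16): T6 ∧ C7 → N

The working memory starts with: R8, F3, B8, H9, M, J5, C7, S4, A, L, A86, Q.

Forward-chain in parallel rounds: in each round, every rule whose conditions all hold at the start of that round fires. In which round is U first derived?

Round 1: (5) [J5 ∧ H9 → K7]; (7) [L ∧ B8 → D1]; (13) [M ∧ Q ∧ R8 → T6]. Adds K7, D1, T6.
Round 2: (2) [D1 → W]; (3) [K7 ∧ F3 → V]; (10) [D1 ∧ F3 → B49]; (16) [T6 ∧ C7 → N]. Adds W, V, B49, N.
Round 3: (11) [W → P]; (12) [N ∧ V ∧ B8 → E1]; (15) [V → N92]. Adds P, E1, N92.
Round 4: (6) [E1 ∧ N → B63]; (9) [E1 ∧ P → G6]. Adds B63, G6.
Round 5: (4) [G6 ∧ B8 → U]; (8) [G6 ∧ D1 → H57]. Adds U, H57.
U first appears in round 5.

5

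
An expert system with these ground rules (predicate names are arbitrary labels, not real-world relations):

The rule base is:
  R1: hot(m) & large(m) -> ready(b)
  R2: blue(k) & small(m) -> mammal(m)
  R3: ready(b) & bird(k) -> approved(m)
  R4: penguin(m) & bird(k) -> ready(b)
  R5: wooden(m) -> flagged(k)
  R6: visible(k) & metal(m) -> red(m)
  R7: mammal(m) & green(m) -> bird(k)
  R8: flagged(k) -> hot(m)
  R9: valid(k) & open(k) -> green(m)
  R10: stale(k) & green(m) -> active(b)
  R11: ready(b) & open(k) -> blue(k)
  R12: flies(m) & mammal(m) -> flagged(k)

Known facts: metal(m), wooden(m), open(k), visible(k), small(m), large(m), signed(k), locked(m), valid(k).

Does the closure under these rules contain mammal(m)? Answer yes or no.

yes

Round 1 fires R5, R6, R9, giving flagged(k), red(m), green(m).
Round 2 fires R8, giving hot(m).
Round 3 fires R1, giving ready(b).
Round 4 fires R11, giving blue(k).
Round 5 fires R2, giving mammal(m).
Round 6 fires R7, giving bird(k).
Round 7 fires R3, giving approved(m).
mammal(m) appears in round 5, so it is derivable.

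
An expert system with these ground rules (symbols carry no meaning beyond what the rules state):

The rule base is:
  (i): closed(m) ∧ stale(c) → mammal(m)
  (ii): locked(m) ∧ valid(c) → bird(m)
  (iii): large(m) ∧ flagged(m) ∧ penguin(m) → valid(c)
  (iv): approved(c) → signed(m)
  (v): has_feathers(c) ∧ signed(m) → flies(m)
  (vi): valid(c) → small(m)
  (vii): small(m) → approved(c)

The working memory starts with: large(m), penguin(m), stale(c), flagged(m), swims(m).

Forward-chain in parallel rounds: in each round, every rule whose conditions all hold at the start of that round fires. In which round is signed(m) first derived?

4

Round 1 fires (iii), giving valid(c).
Round 2 fires (vi), giving small(m).
Round 3 fires (vii), giving approved(c).
Round 4 fires (iv), giving signed(m).
signed(m) first appears in round 4.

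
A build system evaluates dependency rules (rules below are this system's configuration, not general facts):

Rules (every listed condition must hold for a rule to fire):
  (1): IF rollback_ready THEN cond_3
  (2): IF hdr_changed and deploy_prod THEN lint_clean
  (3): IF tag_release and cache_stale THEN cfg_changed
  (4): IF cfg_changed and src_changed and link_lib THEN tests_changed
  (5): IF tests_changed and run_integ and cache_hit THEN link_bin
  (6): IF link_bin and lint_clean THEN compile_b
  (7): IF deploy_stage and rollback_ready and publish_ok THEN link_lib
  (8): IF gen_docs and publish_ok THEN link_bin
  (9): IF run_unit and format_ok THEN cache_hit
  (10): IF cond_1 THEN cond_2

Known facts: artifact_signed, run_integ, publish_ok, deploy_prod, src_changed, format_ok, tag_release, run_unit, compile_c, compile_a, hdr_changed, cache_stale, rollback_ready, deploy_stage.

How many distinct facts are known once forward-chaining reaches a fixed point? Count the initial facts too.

22

Round 1: (1) [IF rollback_ready THEN cond_3]; (2) [IF hdr_changed and deploy_prod THEN lint_clean]; (3) [IF tag_release and cache_stale THEN cfg_changed]; (7) [IF deploy_stage and rollback_ready and publish_ok THEN link_lib]; (9) [IF run_unit and format_ok THEN cache_hit]. New: cond_3, lint_clean, cfg_changed, link_lib, cache_hit.
Round 2: (4) [IF cfg_changed and src_changed and link_lib THEN tests_changed]. New: tests_changed.
Round 3: (5) [IF tests_changed and run_integ and cache_hit THEN link_bin]. New: link_bin.
Round 4: (6) [IF link_bin and lint_clean THEN compile_b]. New: compile_b.
Closure: {artifact_signed, cache_hit, cache_stale, cfg_changed, compile_a, compile_b, compile_c, cond_3, deploy_prod, deploy_stage, format_ok, hdr_changed, link_bin, link_lib, lint_clean, publish_ok, rollback_ready, run_integ, run_unit, src_changed, tag_release, tests_changed} — 22 facts.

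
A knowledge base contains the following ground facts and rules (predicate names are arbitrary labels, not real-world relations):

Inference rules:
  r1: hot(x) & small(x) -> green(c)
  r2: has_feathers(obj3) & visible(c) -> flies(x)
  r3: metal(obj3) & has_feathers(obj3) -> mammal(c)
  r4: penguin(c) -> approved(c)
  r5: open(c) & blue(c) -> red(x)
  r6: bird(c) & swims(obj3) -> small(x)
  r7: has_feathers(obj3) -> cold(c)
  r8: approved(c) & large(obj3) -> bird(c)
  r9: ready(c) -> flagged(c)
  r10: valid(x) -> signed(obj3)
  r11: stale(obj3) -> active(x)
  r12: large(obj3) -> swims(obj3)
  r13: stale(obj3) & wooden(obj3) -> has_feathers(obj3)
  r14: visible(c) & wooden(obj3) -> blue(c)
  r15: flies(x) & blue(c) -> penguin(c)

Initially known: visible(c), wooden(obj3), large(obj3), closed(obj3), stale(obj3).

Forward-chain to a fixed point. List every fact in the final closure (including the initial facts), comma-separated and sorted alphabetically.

active(x), approved(c), bird(c), blue(c), closed(obj3), cold(c), flies(x), has_feathers(obj3), large(obj3), penguin(c), small(x), stale(obj3), swims(obj3), visible(c), wooden(obj3)

Round 1 fires r11, r12, r13, r14, giving active(x), swims(obj3), has_feathers(obj3), blue(c).
Round 2 fires r2, r7, giving flies(x), cold(c).
Round 3 fires r15, giving penguin(c).
Round 4 fires r4, giving approved(c).
Round 5 fires r8, giving bird(c).
Round 6 fires r6, giving small(x).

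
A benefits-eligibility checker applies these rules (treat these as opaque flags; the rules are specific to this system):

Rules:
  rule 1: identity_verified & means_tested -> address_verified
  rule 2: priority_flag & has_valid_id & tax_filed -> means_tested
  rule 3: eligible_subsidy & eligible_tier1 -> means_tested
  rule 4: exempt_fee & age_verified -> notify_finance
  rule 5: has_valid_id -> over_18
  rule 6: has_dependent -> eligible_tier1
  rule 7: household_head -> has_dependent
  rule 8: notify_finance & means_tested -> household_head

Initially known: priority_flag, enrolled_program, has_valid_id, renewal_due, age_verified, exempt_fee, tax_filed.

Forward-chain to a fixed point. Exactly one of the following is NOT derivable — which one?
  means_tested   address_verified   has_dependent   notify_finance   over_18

address_verified

Round 1: rule 2 [priority_flag & has_valid_id & tax_filed -> means_tested]; rule 4 [exempt_fee & age_verified -> notify_finance]; rule 5 [has_valid_id -> over_18]. New: means_tested, notify_finance, over_18.
Round 2: rule 8 [notify_finance & means_tested -> household_head]. New: household_head.
Round 3: rule 7 [household_head -> has_dependent]. New: has_dependent.
Round 4: rule 6 [has_dependent -> eligible_tier1]. New: eligible_tier1.
Derived: means_tested (round 1), over_18 (round 1), has_dependent (round 3), notify_finance (round 1). address_verified never appears in any round.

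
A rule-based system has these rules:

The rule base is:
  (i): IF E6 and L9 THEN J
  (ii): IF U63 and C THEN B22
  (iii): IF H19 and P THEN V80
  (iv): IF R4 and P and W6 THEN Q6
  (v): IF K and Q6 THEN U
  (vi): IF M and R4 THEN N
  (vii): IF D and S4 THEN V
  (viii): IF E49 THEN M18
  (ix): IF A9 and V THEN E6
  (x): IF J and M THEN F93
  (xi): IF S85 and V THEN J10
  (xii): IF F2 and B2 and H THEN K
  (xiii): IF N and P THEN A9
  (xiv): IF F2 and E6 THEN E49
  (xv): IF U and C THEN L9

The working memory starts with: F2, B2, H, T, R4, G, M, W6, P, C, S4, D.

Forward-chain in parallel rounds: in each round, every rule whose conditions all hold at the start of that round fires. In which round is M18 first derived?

5

[1] (iv) [IF R4 and P and W6 THEN Q6]; (vi) [IF M and R4 THEN N]; (vii) [IF D and S4 THEN V]; (xii) [IF F2 and B2 and H THEN K]. ⇒ new: Q6, N, V, K.
[2] (v) [IF K and Q6 THEN U]; (xiii) [IF N and P THEN A9]. ⇒ new: U, A9.
[3] (ix) [IF A9 and V THEN E6]; (xv) [IF U and C THEN L9]. ⇒ new: E6, L9.
[4] (i) [IF E6 and L9 THEN J]; (xiv) [IF F2 and E6 THEN E49]. ⇒ new: J, E49.
[5] (viii) [IF E49 THEN M18]; (x) [IF J and M THEN F93]. ⇒ new: M18, F93.
M18 first appears in round 5.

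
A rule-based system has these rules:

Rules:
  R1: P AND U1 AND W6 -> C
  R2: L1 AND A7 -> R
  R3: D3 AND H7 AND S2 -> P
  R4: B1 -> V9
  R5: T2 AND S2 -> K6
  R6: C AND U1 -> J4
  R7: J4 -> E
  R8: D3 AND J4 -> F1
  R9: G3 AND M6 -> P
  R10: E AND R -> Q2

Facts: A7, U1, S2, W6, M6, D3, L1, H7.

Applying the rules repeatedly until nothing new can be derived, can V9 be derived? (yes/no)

Round 1: R2 [L1 AND A7 -> R]; R3 [D3 AND H7 AND S2 -> P]. Adds R, P.
Round 2: R1 [P AND U1 AND W6 -> C]. Adds C.
Round 3: R6 [C AND U1 -> J4]. Adds J4.
Round 4: R7 [J4 -> E]; R8 [D3 AND J4 -> F1]. Adds E, F1.
Round 5: R10 [E AND R -> Q2]. Adds Q2.
Fixed point reached. V9 is concluded only by R4; R4 needs B1 (never derived).

no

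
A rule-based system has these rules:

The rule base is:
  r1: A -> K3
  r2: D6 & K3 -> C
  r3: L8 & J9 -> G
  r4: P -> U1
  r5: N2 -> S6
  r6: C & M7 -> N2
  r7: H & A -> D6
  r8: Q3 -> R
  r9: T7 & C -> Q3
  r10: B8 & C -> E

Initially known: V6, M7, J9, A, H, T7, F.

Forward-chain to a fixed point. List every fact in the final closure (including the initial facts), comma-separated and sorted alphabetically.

Round 1: r1 [A -> K3]; r7 [H & A -> D6]. Adds K3, D6.
Round 2: r2 [D6 & K3 -> C]. Adds C.
Round 3: r6 [C & M7 -> N2]; r9 [T7 & C -> Q3]. Adds N2, Q3.
Round 4: r5 [N2 -> S6]; r8 [Q3 -> R]. Adds S6, R.

A, C, D6, F, H, J9, K3, M7, N2, Q3, R, S6, T7, V6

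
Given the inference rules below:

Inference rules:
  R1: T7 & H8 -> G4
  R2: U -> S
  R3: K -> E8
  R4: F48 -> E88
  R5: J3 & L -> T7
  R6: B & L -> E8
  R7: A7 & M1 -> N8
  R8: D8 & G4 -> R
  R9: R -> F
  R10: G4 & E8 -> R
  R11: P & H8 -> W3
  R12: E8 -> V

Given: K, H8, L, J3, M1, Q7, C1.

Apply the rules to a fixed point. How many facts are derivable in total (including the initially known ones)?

13

Round 1 fires R3, R5, giving E8, T7.
Round 2 fires R1, R12, giving G4, V.
Round 3 fires R10, giving R.
Round 4 fires R9, giving F.
Closure: {C1, E8, F, G4, H8, J3, K, L, M1, Q7, R, T7, V} — 13 facts.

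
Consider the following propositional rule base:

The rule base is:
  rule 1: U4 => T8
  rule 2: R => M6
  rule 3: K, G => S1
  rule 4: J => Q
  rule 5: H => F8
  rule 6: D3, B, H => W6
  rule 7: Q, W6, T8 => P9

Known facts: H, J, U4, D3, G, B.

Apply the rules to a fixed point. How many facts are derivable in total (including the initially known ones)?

11

[1] rule 1 [U4 => T8]; rule 4 [J => Q]; rule 5 [H => F8]; rule 6 [D3, B, H => W6]. ⇒ new: T8, Q, F8, W6.
[2] rule 7 [Q, W6, T8 => P9]. ⇒ new: P9.
Closure: {B, D3, F8, G, H, J, P9, Q, T8, U4, W6} — 11 facts.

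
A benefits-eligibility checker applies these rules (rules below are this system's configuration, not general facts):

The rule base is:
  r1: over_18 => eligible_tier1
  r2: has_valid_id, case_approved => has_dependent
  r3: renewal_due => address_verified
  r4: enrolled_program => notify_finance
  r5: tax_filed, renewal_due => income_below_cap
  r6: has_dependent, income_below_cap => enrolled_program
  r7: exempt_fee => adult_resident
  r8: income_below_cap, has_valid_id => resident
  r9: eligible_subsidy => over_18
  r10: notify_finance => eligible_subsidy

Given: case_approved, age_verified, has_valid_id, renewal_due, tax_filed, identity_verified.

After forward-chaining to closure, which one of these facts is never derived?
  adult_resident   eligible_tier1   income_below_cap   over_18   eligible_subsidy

[1] r2 [has_valid_id, case_approved => has_dependent]; r3 [renewal_due => address_verified]; r5 [tax_filed, renewal_due => income_below_cap]. ⇒ new: has_dependent, address_verified, income_below_cap.
[2] r6 [has_dependent, income_below_cap => enrolled_program]; r8 [income_below_cap, has_valid_id => resident]. ⇒ new: enrolled_program, resident.
[3] r4 [enrolled_program => notify_finance]. ⇒ new: notify_finance.
[4] r10 [notify_finance => eligible_subsidy]. ⇒ new: eligible_subsidy.
[5] r9 [eligible_subsidy => over_18]. ⇒ new: over_18.
[6] r1 [over_18 => eligible_tier1]. ⇒ new: eligible_tier1.
Derived: income_below_cap (round 1), eligible_subsidy (round 4), eligible_tier1 (round 6), over_18 (round 5). adult_resident never appears in any round.

adult_resident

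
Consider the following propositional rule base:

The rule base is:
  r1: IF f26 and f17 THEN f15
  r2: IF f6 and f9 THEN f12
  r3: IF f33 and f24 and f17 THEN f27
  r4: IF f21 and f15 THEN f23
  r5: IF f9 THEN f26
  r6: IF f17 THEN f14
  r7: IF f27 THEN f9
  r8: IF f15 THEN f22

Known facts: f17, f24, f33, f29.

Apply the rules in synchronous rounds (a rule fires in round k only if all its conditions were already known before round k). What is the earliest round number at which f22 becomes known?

[1] r3 [IF f33 and f24 and f17 THEN f27]; r6 [IF f17 THEN f14]. ⇒ new: f27, f14.
[2] r7 [IF f27 THEN f9]. ⇒ new: f9.
[3] r5 [IF f9 THEN f26]. ⇒ new: f26.
[4] r1 [IF f26 and f17 THEN f15]. ⇒ new: f15.
[5] r8 [IF f15 THEN f22]. ⇒ new: f22.
f22 first appears in round 5.

5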